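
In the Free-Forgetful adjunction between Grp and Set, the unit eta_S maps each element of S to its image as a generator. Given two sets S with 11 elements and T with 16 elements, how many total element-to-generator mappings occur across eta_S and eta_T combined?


The unit eta_X: X -> U(F(X)) of the Free-Forgetful adjunction
maps each element of X to a generator of F(X). For X = S + T (disjoint
union in Set), |S + T| = |S| + |T|.
Total mappings = 11 + 16 = 27.

27


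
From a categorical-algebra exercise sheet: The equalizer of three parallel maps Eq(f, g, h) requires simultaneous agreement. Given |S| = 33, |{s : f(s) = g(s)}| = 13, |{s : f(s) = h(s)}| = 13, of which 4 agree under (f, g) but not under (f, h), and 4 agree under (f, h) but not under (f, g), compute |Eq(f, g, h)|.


Eq(f, g, h) is the triple-agreement set: points in S where all three
maps take the same value. Using inclusion-exclusion on the pairwise data:
Pair (f, g) agrees on 13 points; pair (f, h) on 13 points.
Points agreeing under (f, g) but not (f, h) = 4; under (f, h) but not (f, g) = 4.
Triple-agreement = agreement-in-(f, g) minus points that agree under (f, g) but not (f, h):
|Eq(f, g, h)| = 13 - 4 = 9
(cross-check via (f, h): 13 - 4 = 9.)

9


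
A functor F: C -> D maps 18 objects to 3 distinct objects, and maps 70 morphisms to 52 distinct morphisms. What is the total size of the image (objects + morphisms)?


The image of F consists of distinct objects and distinct morphisms.
|Im(F)| on objects = 3
|Im(F)| on morphisms = 52
Total image cardinality = 3 + 52 = 55

55


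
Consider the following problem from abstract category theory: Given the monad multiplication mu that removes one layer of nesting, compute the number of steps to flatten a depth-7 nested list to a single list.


Each application of mu: T^2 -> T removes one layer of nesting.
Starting at depth 7 (i.e., T^7(X)), we need to reach T(X).
Number of mu applications = 7 - 1 = 6

6


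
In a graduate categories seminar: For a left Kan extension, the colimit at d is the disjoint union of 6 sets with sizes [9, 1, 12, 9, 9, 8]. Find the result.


Pointwise, the left Kan extension (Lan_F H)(d) is the colimit, indexed
by the comma category (F downarrow d), of H composed with the
projection (F downarrow d) -> C. Here that colimit is given
as a coproduct (disjoint union) of sets, so its cardinality is the
sum of the sizes of the summands.
Coproduct of sets with sizes: 9 + 1 + 12 + 9 + 9 + 8
= 48

48


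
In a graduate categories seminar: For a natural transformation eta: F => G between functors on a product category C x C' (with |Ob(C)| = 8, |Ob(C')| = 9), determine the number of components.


A natural transformation eta: F => G assigns one component morphism per
object of the domain category.
The domain is the product category C x C', so
|Ob(C x C')| = |Ob(C)| * |Ob(C')| = 8 * 9 = 72.
Therefore eta has 72 component morphisms.

72


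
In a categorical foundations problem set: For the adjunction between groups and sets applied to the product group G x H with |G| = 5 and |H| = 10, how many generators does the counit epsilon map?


The counit epsilon_K: F(U(K)) -> K of the Free-Forgetful adjunction
maps |K| generators of F(U(K)) into K. For K = G x H (the product group),
|G x H| = |G| * |H|.
Total generators mapped = 5 * 10 = 50.

50


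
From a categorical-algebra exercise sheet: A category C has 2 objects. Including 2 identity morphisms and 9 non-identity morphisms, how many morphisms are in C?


Each object has an identity morphism, giving 2 identities.
Adding the 9 non-identity morphisms:
Total = 2 + 9 = 11

11


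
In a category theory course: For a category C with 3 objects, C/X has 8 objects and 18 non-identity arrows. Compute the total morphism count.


In the slice category C/X, objects are morphisms to X.
Identity morphisms: 8 (one per object of C/X).
Non-identity morphisms: 18.
Total = 8 + 18 = 26

26


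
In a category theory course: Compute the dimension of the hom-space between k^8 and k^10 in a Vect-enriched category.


In Vect-enriched categories, Hom(k^n, k^m) is the space of m x n matrices.
dim(Hom(k^8, k^10)) = 10 * 8 = 80

80


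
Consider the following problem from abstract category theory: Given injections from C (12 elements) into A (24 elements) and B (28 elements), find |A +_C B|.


The pushout A +_C B identifies the images of C in A and B.
|A +_C B| = |A| + |B| - |C| (for injections).
= 24 + 28 - 12 = 40

40


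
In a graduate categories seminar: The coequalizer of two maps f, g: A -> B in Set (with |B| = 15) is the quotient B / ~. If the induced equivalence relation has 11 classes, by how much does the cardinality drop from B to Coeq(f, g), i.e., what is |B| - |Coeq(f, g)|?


The coequalizer Coeq(f, g) = B / ~ has one element per equivalence class.
|B| = 15, |Coeq(f, g)| = 11.
|B| - |Coeq(f, g)| = 15 - 11 = 4.

4


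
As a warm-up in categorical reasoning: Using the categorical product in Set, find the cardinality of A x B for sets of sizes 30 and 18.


In Set, the product A x B is the Cartesian product.
By the universal property, |A x B| = |A| * |B|.
|A x B| = 30 * 18 = 540

540


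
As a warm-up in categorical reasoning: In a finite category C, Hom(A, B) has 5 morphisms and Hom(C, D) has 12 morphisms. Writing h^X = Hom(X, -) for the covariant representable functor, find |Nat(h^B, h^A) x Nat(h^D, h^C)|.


By the Yoneda lemma, Nat(h^B, h^A) is isomorphic to Hom(A, B),
so |Nat(h^B, h^A)| = |Hom(A, B)| and |Nat(h^D, h^C)| = |Hom(C, D)|.
|Hom(A, B)| = 5, |Hom(C, D)| = 12.
|Nat(h^B, h^A) x Nat(h^D, h^C)| = 5 * 12 = 60

60


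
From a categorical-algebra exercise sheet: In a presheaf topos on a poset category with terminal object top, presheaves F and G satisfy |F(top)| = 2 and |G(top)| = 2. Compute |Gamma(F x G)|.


Global sections of a presheaf on a poset with terminal top satisfy
Gamma(H) ~ H(top). Presheaves admit pointwise products, so
(F x G)(top) = F(top) x G(top) (Cartesian product).
|Gamma(F x G)| = |F(top)| * |G(top)| = 2 * 2 = 4.

4


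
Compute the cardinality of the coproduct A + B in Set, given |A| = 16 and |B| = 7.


In Set, the coproduct A + B is the disjoint union.
|A + B| = |A| + |B| = 16 + 7 = 23

23


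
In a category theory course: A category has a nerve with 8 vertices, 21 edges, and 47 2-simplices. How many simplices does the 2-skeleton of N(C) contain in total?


The 2-skeleton of the nerve N(C) consists of simplices in dimensions 0, 1, 2:
  |N(C)_0| = 8 (objects)
  |N(C)_1| = 21 (morphisms)
  |N(C)_2| = 47 (composable pairs)
Total = 8 + 21 + 47 = 76

76


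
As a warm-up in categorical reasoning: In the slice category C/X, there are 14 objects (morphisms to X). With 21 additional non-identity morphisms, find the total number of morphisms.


In the slice category C/X, objects are morphisms to X.
Identity morphisms: 14 (one per object of C/X).
Non-identity morphisms: 21.
Total = 14 + 21 = 35

35


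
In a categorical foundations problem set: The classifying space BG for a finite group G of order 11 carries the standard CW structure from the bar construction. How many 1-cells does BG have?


In the bar-construction CW model of BG, the n-cells are indexed by
n-tuples [g_1|...|g_n] of non-identity elements of G (degenerate
simplices with some g_i = e do not contribute cells), so there are
(|G| - 1)^n n-cells.
For dim = 1 with |G| = 11:
cells = (11 - 1)^1 = 10^1 = 10

10


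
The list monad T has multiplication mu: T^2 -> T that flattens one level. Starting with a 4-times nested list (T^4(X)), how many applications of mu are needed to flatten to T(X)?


Each application of mu: T^2 -> T removes one layer of nesting.
Starting at depth 4 (i.e., T^4(X)), we need to reach T(X).
Number of mu applications = 4 - 1 = 3

3


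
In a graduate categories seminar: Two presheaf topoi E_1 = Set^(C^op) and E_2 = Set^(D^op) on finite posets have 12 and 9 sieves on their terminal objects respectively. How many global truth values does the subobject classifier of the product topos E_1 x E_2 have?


In a product of presheaf topoi E_1 x E_2, the subobject classifier
is Omega = Omega_1 x Omega_2 (componentwise), so
|Omega(top)| = |Omega_1(top_1)| * |Omega_2(top_2)|.
= 12 * 9 = 108.

108


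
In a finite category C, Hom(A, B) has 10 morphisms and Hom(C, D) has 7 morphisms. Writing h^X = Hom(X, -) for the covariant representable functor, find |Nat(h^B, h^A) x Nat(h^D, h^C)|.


By the Yoneda lemma, Nat(h^B, h^A) is isomorphic to Hom(A, B),
so |Nat(h^B, h^A)| = |Hom(A, B)| and |Nat(h^D, h^C)| = |Hom(C, D)|.
|Hom(A, B)| = 10, |Hom(C, D)| = 7.
|Nat(h^B, h^A) x Nat(h^D, h^C)| = 10 * 7 = 70

70


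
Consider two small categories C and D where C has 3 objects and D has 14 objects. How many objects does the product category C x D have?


The product category C x D has objects that are pairs (c, d).
Number of pairs = |Ob(C)| * |Ob(D)| = 3 * 14 = 42

42


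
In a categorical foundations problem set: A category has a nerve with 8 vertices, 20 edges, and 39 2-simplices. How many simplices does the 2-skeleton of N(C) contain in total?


The 2-skeleton of the nerve N(C) consists of simplices in dimensions 0, 1, 2:
  |N(C)_0| = 8 (objects)
  |N(C)_1| = 20 (morphisms)
  |N(C)_2| = 39 (composable pairs)
Total = 8 + 20 + 39 = 67

67


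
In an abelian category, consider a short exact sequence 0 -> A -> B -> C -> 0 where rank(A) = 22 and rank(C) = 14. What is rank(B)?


For a short exact sequence 0 -> A -> B -> C -> 0,
rank is additive: rank(B) = rank(A) + rank(C).
rank(B) = 22 + 14 = 36

36


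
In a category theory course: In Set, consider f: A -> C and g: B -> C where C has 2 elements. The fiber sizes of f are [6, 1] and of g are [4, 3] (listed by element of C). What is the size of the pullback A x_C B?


The pullback A x_C B consists of pairs (a, b) with f(a) = g(b).
For each element c in C, the fiber product has |f^-1(c)| * |g^-1(c)| elements.
Summing over C: 6 * 4 + 1 * 3
= 24 + 3 = 27

27


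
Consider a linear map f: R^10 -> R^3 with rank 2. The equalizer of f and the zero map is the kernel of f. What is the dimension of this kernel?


The equalizer of f and the zero map is ker(f).
By the rank-nullity theorem: dim(ker(f)) = dim(domain) - rank(f).
dim(ker(f)) = 10 - 2 = 8

8


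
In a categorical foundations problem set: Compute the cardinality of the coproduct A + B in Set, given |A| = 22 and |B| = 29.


In Set, the coproduct A + B is the disjoint union.
|A + B| = |A| + |B| = 22 + 29 = 51

51


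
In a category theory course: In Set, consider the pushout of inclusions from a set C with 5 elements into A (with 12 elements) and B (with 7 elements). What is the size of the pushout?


The pushout A +_C B identifies the images of C in A and B.
|A +_C B| = |A| + |B| - |C| (for injections).
= 12 + 7 - 5 = 14

14


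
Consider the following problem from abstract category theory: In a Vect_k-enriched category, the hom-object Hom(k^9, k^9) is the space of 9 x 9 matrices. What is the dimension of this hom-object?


In Vect-enriched categories, Hom(k^n, k^m) is the space of m x n matrices.
dim(Hom(k^9, k^9)) = 9 * 9 = 81

81


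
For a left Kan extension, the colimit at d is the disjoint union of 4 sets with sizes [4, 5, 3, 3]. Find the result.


Pointwise, the left Kan extension (Lan_F H)(d) is the colimit, indexed
by the comma category (F downarrow d), of H composed with the
projection (F downarrow d) -> C. Here that colimit is given
as a coproduct (disjoint union) of sets, so its cardinality is the
sum of the sizes of the summands.
Coproduct of sets with sizes: 4 + 5 + 3 + 3
= 15

15


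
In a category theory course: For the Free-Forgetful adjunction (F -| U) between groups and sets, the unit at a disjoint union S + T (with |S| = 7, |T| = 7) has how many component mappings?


The unit eta_X: X -> U(F(X)) of the Free-Forgetful adjunction
maps each element of X to a generator of F(X). For X = S + T (disjoint
union in Set), |S + T| = |S| + |T|.
Total mappings = 7 + 7 = 14.

14


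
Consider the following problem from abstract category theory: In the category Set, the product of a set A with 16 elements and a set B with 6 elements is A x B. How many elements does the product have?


In Set, the product A x B is the Cartesian product.
By the universal property, |A x B| = |A| * |B|.
|A x B| = 16 * 6 = 96

96


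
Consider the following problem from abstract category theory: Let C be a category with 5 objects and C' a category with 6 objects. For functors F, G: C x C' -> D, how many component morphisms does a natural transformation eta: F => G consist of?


A natural transformation eta: F => G assigns one component morphism per
object of the domain category.
The domain is the product category C x C', so
|Ob(C x C')| = |Ob(C)| * |Ob(C')| = 5 * 6 = 30.
Therefore eta has 30 component morphisms.

30


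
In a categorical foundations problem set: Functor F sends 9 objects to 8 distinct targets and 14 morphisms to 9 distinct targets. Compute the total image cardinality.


The image of F consists of distinct objects and distinct morphisms.
|Im(F)| on objects = 8
|Im(F)| on morphisms = 9
Total image cardinality = 8 + 9 = 17

17


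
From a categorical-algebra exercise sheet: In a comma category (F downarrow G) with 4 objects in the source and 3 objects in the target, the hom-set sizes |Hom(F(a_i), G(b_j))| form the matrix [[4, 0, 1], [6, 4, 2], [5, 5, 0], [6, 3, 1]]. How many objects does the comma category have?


Objects of (F downarrow G) are triples (a, b, h: F(a)->G(b)).
The count equals the sum of all entries in the hom-matrix.
sum(row 0) = 5
sum(row 1) = 12
sum(row 2) = 10
sum(row 3) = 10
Grand total = 37

37


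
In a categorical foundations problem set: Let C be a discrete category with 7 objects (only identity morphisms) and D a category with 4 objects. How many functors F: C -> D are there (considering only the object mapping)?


A functor from a discrete category C to D is determined by
where each object maps. Each of the 7 objects of C can map
to any of the 4 objects of D independently.
Number of functors = 4^7 = 16384

16384


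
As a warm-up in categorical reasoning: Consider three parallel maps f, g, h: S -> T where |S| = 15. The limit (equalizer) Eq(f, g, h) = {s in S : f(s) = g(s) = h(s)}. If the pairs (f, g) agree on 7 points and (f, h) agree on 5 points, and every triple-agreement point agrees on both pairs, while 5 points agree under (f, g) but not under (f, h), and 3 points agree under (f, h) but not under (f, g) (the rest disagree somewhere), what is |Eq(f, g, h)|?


Eq(f, g, h) is the triple-agreement set: points in S where all three
maps take the same value. Using inclusion-exclusion on the pairwise data:
Pair (f, g) agrees on 7 points; pair (f, h) on 5 points.
Points agreeing under (f, g) but not (f, h) = 5; under (f, h) but not (f, g) = 3.
Triple-agreement = agreement-in-(f, g) minus points that agree under (f, g) but not (f, h):
|Eq(f, g, h)| = 7 - 5 = 2
(cross-check via (f, h): 5 - 3 = 2.)

2


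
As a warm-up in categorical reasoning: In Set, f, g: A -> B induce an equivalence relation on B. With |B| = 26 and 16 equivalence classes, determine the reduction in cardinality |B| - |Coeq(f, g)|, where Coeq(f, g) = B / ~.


The coequalizer Coeq(f, g) = B / ~ has one element per equivalence class.
|B| = 26, |Coeq(f, g)| = 16.
|B| - |Coeq(f, g)| = 26 - 16 = 10.

10


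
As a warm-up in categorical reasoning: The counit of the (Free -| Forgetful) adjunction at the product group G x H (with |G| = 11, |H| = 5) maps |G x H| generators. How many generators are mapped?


The counit epsilon_K: F(U(K)) -> K of the Free-Forgetful adjunction
maps |K| generators of F(U(K)) into K. For K = G x H (the product group),
|G x H| = |G| * |H|.
Total generators mapped = 11 * 5 = 55.

55


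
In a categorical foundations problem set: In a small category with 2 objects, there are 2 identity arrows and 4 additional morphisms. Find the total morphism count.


Each object has an identity morphism, giving 2 identities.
Adding the 4 non-identity morphisms:
Total = 2 + 4 = 6

6


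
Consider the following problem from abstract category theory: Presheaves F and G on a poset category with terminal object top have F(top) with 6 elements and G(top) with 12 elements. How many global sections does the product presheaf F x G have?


Global sections of a presheaf on a poset with terminal top satisfy
Gamma(H) ~ H(top). Presheaves admit pointwise products, so
(F x G)(top) = F(top) x G(top) (Cartesian product).
|Gamma(F x G)| = |F(top)| * |G(top)| = 6 * 12 = 72.

72


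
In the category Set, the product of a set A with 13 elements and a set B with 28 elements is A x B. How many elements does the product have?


In Set, the product A x B is the Cartesian product.
By the universal property, |A x B| = |A| * |B|.
|A x B| = 13 * 28 = 364

364


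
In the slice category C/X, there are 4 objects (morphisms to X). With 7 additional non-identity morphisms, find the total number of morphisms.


In the slice category C/X, objects are morphisms to X.
Identity morphisms: 4 (one per object of C/X).
Non-identity morphisms: 7.
Total = 4 + 7 = 11

11


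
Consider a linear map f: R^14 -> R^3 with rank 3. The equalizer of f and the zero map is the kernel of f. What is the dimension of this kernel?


The equalizer of f and the zero map is ker(f).
By the rank-nullity theorem: dim(ker(f)) = dim(domain) - rank(f).
dim(ker(f)) = 14 - 3 = 11

11


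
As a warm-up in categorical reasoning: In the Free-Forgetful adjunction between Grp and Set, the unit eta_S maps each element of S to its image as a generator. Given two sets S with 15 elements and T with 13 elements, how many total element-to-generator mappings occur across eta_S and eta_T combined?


The unit eta_X: X -> U(F(X)) of the Free-Forgetful adjunction
maps each element of X to a generator of F(X). For X = S + T (disjoint
union in Set), |S + T| = |S| + |T|.
Total mappings = 15 + 13 = 28.

28


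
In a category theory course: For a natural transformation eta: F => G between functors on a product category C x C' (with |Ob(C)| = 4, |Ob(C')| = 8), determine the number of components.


A natural transformation eta: F => G assigns one component morphism per
object of the domain category.
The domain is the product category C x C', so
|Ob(C x C')| = |Ob(C)| * |Ob(C')| = 4 * 8 = 32.
Therefore eta has 32 component morphisms.

32


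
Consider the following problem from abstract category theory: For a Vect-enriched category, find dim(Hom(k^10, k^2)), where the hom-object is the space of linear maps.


In Vect-enriched categories, Hom(k^n, k^m) is the space of m x n matrices.
dim(Hom(k^10, k^2)) = 2 * 10 = 20

20


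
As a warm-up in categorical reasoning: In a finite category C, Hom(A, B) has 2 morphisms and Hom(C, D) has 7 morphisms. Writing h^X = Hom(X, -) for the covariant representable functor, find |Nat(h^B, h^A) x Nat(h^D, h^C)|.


By the Yoneda lemma, Nat(h^B, h^A) is isomorphic to Hom(A, B),
so |Nat(h^B, h^A)| = |Hom(A, B)| and |Nat(h^D, h^C)| = |Hom(C, D)|.
|Hom(A, B)| = 2, |Hom(C, D)| = 7.
|Nat(h^B, h^A) x Nat(h^D, h^C)| = 2 * 7 = 14

14


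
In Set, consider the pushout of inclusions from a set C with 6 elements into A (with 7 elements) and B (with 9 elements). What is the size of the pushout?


The pushout A +_C B identifies the images of C in A and B.
|A +_C B| = |A| + |B| - |C| (for injections).
= 7 + 9 - 6 = 10

10


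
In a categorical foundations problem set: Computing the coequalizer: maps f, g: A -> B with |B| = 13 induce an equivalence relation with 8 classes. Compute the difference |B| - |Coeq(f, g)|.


The coequalizer Coeq(f, g) = B / ~ has one element per equivalence class.
|B| = 13, |Coeq(f, g)| = 8.
|B| - |Coeq(f, g)| = 13 - 8 = 5.

5


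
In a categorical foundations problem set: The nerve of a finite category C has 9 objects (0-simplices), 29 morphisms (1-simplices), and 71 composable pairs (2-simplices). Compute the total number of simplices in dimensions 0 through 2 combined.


The 2-skeleton of the nerve N(C) consists of simplices in dimensions 0, 1, 2:
  |N(C)_0| = 9 (objects)
  |N(C)_1| = 29 (morphisms)
  |N(C)_2| = 71 (composable pairs)
Total = 9 + 29 + 71 = 109

109


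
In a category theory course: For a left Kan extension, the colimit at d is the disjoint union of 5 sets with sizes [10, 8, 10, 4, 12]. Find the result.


Pointwise, the left Kan extension (Lan_F H)(d) is the colimit, indexed
by the comma category (F downarrow d), of H composed with the
projection (F downarrow d) -> C. Here that colimit is given
as a coproduct (disjoint union) of sets, so its cardinality is the
sum of the sizes of the summands.
Coproduct of sets with sizes: 10 + 8 + 10 + 4 + 12
= 44

44


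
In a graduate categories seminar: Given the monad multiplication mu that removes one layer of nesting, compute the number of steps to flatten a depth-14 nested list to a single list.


Each application of mu: T^2 -> T removes one layer of nesting.
Starting at depth 14 (i.e., T^14(X)), we need to reach T(X).
Number of mu applications = 14 - 1 = 13

13


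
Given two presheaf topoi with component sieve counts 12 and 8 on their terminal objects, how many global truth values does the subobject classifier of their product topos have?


In a product of presheaf topoi E_1 x E_2, the subobject classifier
is Omega = Omega_1 x Omega_2 (componentwise), so
|Omega(top)| = |Omega_1(top_1)| * |Omega_2(top_2)|.
= 12 * 8 = 96.

96


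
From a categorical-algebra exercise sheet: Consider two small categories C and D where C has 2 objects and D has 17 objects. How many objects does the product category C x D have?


The product category C x D has objects that are pairs (c, d).
Number of pairs = |Ob(C)| * |Ob(D)| = 2 * 17 = 34

34


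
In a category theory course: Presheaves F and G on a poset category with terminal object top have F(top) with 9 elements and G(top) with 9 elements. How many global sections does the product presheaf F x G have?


Global sections of a presheaf on a poset with terminal top satisfy
Gamma(H) ~ H(top). Presheaves admit pointwise products, so
(F x G)(top) = F(top) x G(top) (Cartesian product).
|Gamma(F x G)| = |F(top)| * |G(top)| = 9 * 9 = 81.

81


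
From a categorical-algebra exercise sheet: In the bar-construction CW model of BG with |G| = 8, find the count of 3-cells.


In the bar-construction CW model of BG, the n-cells are indexed by
n-tuples [g_1|...|g_n] of non-identity elements of G (degenerate
simplices with some g_i = e do not contribute cells), so there are
(|G| - 1)^n n-cells.
For dim = 3 with |G| = 8:
cells = (8 - 1)^3 = 7^3 = 343

343


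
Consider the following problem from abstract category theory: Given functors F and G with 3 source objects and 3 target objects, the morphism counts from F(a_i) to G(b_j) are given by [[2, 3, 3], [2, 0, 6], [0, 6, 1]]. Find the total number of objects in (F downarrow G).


Objects of (F downarrow G) are triples (a, b, h: F(a)->G(b)).
The count equals the sum of all entries in the hom-matrix.
sum(row 0) = 8
sum(row 1) = 8
sum(row 2) = 7
Grand total = 23

23


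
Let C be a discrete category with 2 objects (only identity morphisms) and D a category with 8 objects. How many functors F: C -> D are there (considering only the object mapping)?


A functor from a discrete category C to D is determined by
where each object maps. Each of the 2 objects of C can map
to any of the 8 objects of D independently.
Number of functors = 8^2 = 64

64


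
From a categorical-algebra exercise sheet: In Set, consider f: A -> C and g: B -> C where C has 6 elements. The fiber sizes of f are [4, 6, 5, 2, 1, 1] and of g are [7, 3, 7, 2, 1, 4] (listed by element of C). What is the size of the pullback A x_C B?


The pullback A x_C B consists of pairs (a, b) with f(a) = g(b).
For each element c in C, the fiber product has |f^-1(c)| * |g^-1(c)| elements.
Summing over C: 4 * 7 + 6 * 3 + 5 * 7 + 2 * 2 + 1 * 1 + 1 * 4
= 28 + 18 + 35 + 4 + 1 + 4 = 90

90


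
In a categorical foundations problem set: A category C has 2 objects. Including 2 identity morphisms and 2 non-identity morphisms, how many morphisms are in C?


Each object has an identity morphism, giving 2 identities.
Adding the 2 non-identity morphisms:
Total = 2 + 2 = 4

4


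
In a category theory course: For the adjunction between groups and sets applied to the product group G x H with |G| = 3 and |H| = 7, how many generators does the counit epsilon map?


The counit epsilon_K: F(U(K)) -> K of the Free-Forgetful adjunction
maps |K| generators of F(U(K)) into K. For K = G x H (the product group),
|G x H| = |G| * |H|.
Total generators mapped = 3 * 7 = 21.

21


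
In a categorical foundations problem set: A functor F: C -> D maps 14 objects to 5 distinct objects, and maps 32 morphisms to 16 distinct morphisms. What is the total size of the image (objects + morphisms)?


The image of F consists of distinct objects and distinct morphisms.
|Im(F)| on objects = 5
|Im(F)| on morphisms = 16
Total image cardinality = 5 + 16 = 21

21


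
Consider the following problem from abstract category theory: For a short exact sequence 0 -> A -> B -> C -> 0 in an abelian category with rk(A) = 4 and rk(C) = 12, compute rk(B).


For a short exact sequence 0 -> A -> B -> C -> 0,
rank is additive: rank(B) = rank(A) + rank(C).
rank(B) = 4 + 12 = 16

16


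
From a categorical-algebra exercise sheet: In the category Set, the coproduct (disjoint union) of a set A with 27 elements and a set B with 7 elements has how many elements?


In Set, the coproduct A + B is the disjoint union.
|A + B| = |A| + |B| = 27 + 7 = 34

34


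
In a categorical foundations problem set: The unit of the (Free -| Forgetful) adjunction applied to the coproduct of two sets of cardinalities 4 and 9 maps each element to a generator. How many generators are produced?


The unit eta_X: X -> U(F(X)) of the Free-Forgetful adjunction
maps each element of X to a generator of F(X). For X = S + T (disjoint
union in Set), |S + T| = |S| + |T|.
Total mappings = 4 + 9 = 13.

13


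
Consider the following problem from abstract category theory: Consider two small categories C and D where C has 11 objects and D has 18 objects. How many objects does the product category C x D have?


The product category C x D has objects that are pairs (c, d).
Number of pairs = |Ob(C)| * |Ob(D)| = 11 * 18 = 198

198


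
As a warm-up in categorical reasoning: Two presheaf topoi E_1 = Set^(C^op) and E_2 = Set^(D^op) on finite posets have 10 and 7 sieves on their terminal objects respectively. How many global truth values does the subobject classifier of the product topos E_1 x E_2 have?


In a product of presheaf topoi E_1 x E_2, the subobject classifier
is Omega = Omega_1 x Omega_2 (componentwise), so
|Omega(top)| = |Omega_1(top_1)| * |Omega_2(top_2)|.
= 10 * 7 = 70.

70


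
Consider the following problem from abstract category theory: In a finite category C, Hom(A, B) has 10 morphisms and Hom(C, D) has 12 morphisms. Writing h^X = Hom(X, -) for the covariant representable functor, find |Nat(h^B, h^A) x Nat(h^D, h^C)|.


By the Yoneda lemma, Nat(h^B, h^A) is isomorphic to Hom(A, B),
so |Nat(h^B, h^A)| = |Hom(A, B)| and |Nat(h^D, h^C)| = |Hom(C, D)|.
|Hom(A, B)| = 10, |Hom(C, D)| = 12.
|Nat(h^B, h^A) x Nat(h^D, h^C)| = 10 * 12 = 120

120


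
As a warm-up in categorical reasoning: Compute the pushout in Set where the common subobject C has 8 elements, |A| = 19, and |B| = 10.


The pushout A +_C B identifies the images of C in A and B.
|A +_C B| = |A| + |B| - |C| (for injections).
= 19 + 10 - 8 = 21

21


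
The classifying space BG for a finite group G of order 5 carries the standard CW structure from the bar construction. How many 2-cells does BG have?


In the bar-construction CW model of BG, the n-cells are indexed by
n-tuples [g_1|...|g_n] of non-identity elements of G (degenerate
simplices with some g_i = e do not contribute cells), so there are
(|G| - 1)^n n-cells.
For dim = 2 with |G| = 5:
cells = (5 - 1)^2 = 4^2 = 16

16


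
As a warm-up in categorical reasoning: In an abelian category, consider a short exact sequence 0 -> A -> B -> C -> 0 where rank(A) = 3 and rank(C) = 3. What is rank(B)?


For a short exact sequence 0 -> A -> B -> C -> 0,
rank is additive: rank(B) = rank(A) + rank(C).
rank(B) = 3 + 3 = 6

6


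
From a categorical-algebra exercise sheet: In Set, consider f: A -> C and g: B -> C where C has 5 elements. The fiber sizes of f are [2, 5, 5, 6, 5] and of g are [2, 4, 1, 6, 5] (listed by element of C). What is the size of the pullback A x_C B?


The pullback A x_C B consists of pairs (a, b) with f(a) = g(b).
For each element c in C, the fiber product has |f^-1(c)| * |g^-1(c)| elements.
Summing over C: 2 * 2 + 5 * 4 + 5 * 1 + 6 * 6 + 5 * 5
= 4 + 20 + 5 + 36 + 25 = 90

90


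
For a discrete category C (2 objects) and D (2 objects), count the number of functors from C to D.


A functor from a discrete category C to D is determined by
where each object maps. Each of the 2 objects of C can map
to any of the 2 objects of D independently.
Number of functors = 2^2 = 4

4


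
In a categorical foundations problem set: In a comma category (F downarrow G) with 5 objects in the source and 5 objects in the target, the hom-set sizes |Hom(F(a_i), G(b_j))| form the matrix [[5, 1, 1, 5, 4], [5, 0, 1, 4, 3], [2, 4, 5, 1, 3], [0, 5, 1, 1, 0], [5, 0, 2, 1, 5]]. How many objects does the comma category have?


Objects of (F downarrow G) are triples (a, b, h: F(a)->G(b)).
The count equals the sum of all entries in the hom-matrix.
sum(row 0) = 16
sum(row 1) = 13
sum(row 2) = 15
sum(row 3) = 7
sum(row 4) = 13
Grand total = 64

64


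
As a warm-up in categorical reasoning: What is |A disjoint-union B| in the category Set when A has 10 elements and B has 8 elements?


In Set, the coproduct A + B is the disjoint union.
|A + B| = |A| + |B| = 10 + 8 = 18

18


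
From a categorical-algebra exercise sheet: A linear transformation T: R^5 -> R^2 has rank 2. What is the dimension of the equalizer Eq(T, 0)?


The equalizer of f and the zero map is ker(f).
By the rank-nullity theorem: dim(ker(f)) = dim(domain) - rank(f).
dim(ker(f)) = 5 - 2 = 3

3


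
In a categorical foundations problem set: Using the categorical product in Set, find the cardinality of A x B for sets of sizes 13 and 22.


In Set, the product A x B is the Cartesian product.
By the universal property, |A x B| = |A| * |B|.
|A x B| = 13 * 22 = 286

286


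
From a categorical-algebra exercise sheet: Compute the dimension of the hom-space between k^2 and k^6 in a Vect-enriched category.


In Vect-enriched categories, Hom(k^n, k^m) is the space of m x n matrices.
dim(Hom(k^2, k^6)) = 6 * 2 = 12

12


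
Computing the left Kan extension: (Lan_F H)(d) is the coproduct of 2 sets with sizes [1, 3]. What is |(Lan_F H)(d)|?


Pointwise, the left Kan extension (Lan_F H)(d) is the colimit, indexed
by the comma category (F downarrow d), of H composed with the
projection (F downarrow d) -> C. Here that colimit is given
as a coproduct (disjoint union) of sets, so its cardinality is the
sum of the sizes of the summands.
Coproduct of sets with sizes: 1 + 3
= 4

4


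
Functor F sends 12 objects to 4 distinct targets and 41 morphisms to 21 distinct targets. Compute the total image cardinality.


The image of F consists of distinct objects and distinct morphisms.
|Im(F)| on objects = 4
|Im(F)| on morphisms = 21
Total image cardinality = 4 + 21 = 25

25


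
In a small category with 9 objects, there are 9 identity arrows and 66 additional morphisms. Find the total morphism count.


Each object has an identity morphism, giving 9 identities.
Adding the 66 non-identity morphisms:
Total = 9 + 66 = 75

75


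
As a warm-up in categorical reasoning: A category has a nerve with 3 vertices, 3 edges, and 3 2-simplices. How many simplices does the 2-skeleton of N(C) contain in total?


The 2-skeleton of the nerve N(C) consists of simplices in dimensions 0, 1, 2:
  |N(C)_0| = 3 (objects)
  |N(C)_1| = 3 (morphisms)
  |N(C)_2| = 3 (composable pairs)
Total = 3 + 3 + 3 = 9

9


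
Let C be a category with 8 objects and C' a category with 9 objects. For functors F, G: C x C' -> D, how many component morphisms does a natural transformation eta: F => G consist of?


A natural transformation eta: F => G assigns one component morphism per
object of the domain category.
The domain is the product category C x C', so
|Ob(C x C')| = |Ob(C)| * |Ob(C')| = 8 * 9 = 72.
Therefore eta has 72 component morphisms.

72


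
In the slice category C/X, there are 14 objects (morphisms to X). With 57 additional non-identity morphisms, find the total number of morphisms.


In the slice category C/X, objects are morphisms to X.
Identity morphisms: 14 (one per object of C/X).
Non-identity morphisms: 57.
Total = 14 + 57 = 71

71


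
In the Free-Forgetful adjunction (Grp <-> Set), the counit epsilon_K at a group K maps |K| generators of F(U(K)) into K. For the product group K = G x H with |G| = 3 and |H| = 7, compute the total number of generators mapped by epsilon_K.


The counit epsilon_K: F(U(K)) -> K of the Free-Forgetful adjunction
maps |K| generators of F(U(K)) into K. For K = G x H (the product group),
|G x H| = |G| * |H|.
Total generators mapped = 3 * 7 = 21.

21


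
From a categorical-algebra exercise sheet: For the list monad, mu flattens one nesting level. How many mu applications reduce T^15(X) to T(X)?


Each application of mu: T^2 -> T removes one layer of nesting.
Starting at depth 15 (i.e., T^15(X)), we need to reach T(X).
Number of mu applications = 15 - 1 = 14

14


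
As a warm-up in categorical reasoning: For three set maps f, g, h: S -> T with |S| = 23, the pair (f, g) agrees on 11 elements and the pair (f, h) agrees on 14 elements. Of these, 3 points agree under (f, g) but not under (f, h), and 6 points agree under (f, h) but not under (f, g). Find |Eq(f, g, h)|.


Eq(f, g, h) is the triple-agreement set: points in S where all three
maps take the same value. Using inclusion-exclusion on the pairwise data:
Pair (f, g) agrees on 11 points; pair (f, h) on 14 points.
Points agreeing under (f, g) but not (f, h) = 3; under (f, h) but not (f, g) = 6.
Triple-agreement = agreement-in-(f, g) minus points that agree under (f, g) but not (f, h):
|Eq(f, g, h)| = 11 - 3 = 8
(cross-check via (f, h): 14 - 6 = 8.)

8


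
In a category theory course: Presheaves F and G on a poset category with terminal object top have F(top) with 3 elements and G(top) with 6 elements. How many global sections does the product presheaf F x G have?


Global sections of a presheaf on a poset with terminal top satisfy
Gamma(H) ~ H(top). Presheaves admit pointwise products, so
(F x G)(top) = F(top) x G(top) (Cartesian product).
|Gamma(F x G)| = |F(top)| * |G(top)| = 3 * 6 = 18.

18


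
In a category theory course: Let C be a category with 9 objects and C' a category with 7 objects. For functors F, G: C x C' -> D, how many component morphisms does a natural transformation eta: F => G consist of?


A natural transformation eta: F => G assigns one component morphism per
object of the domain category.
The domain is the product category C x C', so
|Ob(C x C')| = |Ob(C)| * |Ob(C')| = 9 * 7 = 63.
Therefore eta has 63 component morphisms.

63


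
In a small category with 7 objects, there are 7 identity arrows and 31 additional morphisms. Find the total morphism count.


Each object has an identity morphism, giving 7 identities.
Adding the 31 non-identity morphisms:
Total = 7 + 31 = 38

38


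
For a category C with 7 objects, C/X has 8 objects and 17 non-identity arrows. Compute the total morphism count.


In the slice category C/X, objects are morphisms to X.
Identity morphisms: 8 (one per object of C/X).
Non-identity morphisms: 17.
Total = 8 + 17 = 25

25


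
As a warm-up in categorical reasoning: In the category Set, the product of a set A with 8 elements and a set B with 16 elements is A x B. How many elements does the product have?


In Set, the product A x B is the Cartesian product.
By the universal property, |A x B| = |A| * |B|.
|A x B| = 8 * 16 = 128

128


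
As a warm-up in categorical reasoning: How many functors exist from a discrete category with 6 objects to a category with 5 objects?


A functor from a discrete category C to D is determined by
where each object maps. Each of the 6 objects of C can map
to any of the 5 objects of D independently.
Number of functors = 5^6 = 15625

15625


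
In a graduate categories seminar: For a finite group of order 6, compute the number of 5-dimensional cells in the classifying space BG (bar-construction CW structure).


In the bar-construction CW model of BG, the n-cells are indexed by
n-tuples [g_1|...|g_n] of non-identity elements of G (degenerate
simplices with some g_i = e do not contribute cells), so there are
(|G| - 1)^n n-cells.
For dim = 5 with |G| = 6:
cells = (6 - 1)^5 = 5^5 = 3125

3125


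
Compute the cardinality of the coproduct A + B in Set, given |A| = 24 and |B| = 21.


In Set, the coproduct A + B is the disjoint union.
|A + B| = |A| + |B| = 24 + 21 = 45

45


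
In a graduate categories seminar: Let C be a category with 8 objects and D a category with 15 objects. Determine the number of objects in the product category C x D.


The product category C x D has objects that are pairs (c, d).
Number of pairs = |Ob(C)| * |Ob(D)| = 8 * 15 = 120

120


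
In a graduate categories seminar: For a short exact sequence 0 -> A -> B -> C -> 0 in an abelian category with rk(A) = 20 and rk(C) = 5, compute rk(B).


For a short exact sequence 0 -> A -> B -> C -> 0,
rank is additive: rank(B) = rank(A) + rank(C).
rank(B) = 20 + 5 = 25

25


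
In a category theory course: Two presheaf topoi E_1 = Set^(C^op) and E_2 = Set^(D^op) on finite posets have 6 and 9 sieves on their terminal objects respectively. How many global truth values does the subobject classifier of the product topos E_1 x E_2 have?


In a product of presheaf topoi E_1 x E_2, the subobject classifier
is Omega = Omega_1 x Omega_2 (componentwise), so
|Omega(top)| = |Omega_1(top_1)| * |Omega_2(top_2)|.
= 6 * 9 = 54.

54


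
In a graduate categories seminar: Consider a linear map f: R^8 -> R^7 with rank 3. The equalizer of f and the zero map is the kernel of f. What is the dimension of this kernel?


The equalizer of f and the zero map is ker(f).
By the rank-nullity theorem: dim(ker(f)) = dim(domain) - rank(f).
dim(ker(f)) = 8 - 3 = 5

5


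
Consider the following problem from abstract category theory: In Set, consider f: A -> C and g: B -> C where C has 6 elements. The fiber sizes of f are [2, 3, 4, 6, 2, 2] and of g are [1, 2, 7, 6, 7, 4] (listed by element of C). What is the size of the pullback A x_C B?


The pullback A x_C B consists of pairs (a, b) with f(a) = g(b).
For each element c in C, the fiber product has |f^-1(c)| * |g^-1(c)| elements.
Summing over C: 2 * 1 + 3 * 2 + 4 * 7 + 6 * 6 + 2 * 7 + 2 * 4
= 2 + 6 + 28 + 36 + 14 + 8 = 94

94


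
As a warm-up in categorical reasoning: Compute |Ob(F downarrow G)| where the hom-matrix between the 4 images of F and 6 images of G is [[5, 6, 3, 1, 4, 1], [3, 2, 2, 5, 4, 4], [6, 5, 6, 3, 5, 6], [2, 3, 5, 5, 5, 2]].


Objects of (F downarrow G) are triples (a, b, h: F(a)->G(b)).
The count equals the sum of all entries in the hom-matrix.
sum(row 0) = 20
sum(row 1) = 20
sum(row 2) = 31
sum(row 3) = 22
Grand total = 93

93


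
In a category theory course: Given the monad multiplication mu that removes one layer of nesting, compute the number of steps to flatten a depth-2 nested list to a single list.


Each application of mu: T^2 -> T removes one layer of nesting.
Starting at depth 2 (i.e., T^2(X)), we need to reach T(X).
Number of mu applications = 2 - 1 = 1

1


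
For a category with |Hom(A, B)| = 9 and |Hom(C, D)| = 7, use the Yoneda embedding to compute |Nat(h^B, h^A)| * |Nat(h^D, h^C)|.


By the Yoneda lemma, Nat(h^B, h^A) is isomorphic to Hom(A, B),
so |Nat(h^B, h^A)| = |Hom(A, B)| and |Nat(h^D, h^C)| = |Hom(C, D)|.
|Hom(A, B)| = 9, |Hom(C, D)| = 7.
|Nat(h^B, h^A) x Nat(h^D, h^C)| = 9 * 7 = 63

63
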